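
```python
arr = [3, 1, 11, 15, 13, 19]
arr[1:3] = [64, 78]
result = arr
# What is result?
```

arr starts as [3, 1, 11, 15, 13, 19] (length 6). The slice arr[1:3] covers indices [1, 2] with values [1, 11]. Replacing that slice with [64, 78] (same length) produces [3, 64, 78, 15, 13, 19].

[3, 64, 78, 15, 13, 19]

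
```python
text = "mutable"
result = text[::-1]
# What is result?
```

text has length 7. The slice text[::-1] selects indices [6, 5, 4, 3, 2, 1, 0] (6->'e', 5->'l', 4->'b', 3->'a', 2->'t', 1->'u', 0->'m'), giving 'elbatum'.

'elbatum'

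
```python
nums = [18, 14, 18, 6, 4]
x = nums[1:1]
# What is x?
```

nums has length 5. The slice nums[1:1] resolves to an empty index range, so the result is [].

[]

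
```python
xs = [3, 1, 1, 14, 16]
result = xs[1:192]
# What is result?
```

xs has length 5. The slice xs[1:192] selects indices [1, 2, 3, 4] (1->1, 2->1, 3->14, 4->16), giving [1, 1, 14, 16].

[1, 1, 14, 16]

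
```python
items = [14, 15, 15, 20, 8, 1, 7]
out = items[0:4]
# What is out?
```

items has length 7. The slice items[0:4] selects indices [0, 1, 2, 3] (0->14, 1->15, 2->15, 3->20), giving [14, 15, 15, 20].

[14, 15, 15, 20]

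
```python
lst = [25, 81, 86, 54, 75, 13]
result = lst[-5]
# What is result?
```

lst has length 6. Negative index -5 maps to positive index 6 + (-5) = 1. lst[1] = 81.

81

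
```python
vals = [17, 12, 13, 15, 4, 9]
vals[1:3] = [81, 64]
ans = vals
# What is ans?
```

vals starts as [17, 12, 13, 15, 4, 9] (length 6). The slice vals[1:3] covers indices [1, 2] with values [12, 13]. Replacing that slice with [81, 64] (same length) produces [17, 81, 64, 15, 4, 9].

[17, 81, 64, 15, 4, 9]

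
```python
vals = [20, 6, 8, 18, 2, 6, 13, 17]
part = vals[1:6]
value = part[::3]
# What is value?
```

vals has length 8. The slice vals[1:6] selects indices [1, 2, 3, 4, 5] (1->6, 2->8, 3->18, 4->2, 5->6), giving [6, 8, 18, 2, 6]. So part = [6, 8, 18, 2, 6]. part has length 5. The slice part[::3] selects indices [0, 3] (0->6, 3->2), giving [6, 2].

[6, 2]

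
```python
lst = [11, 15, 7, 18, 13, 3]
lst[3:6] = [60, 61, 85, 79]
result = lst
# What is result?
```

lst starts as [11, 15, 7, 18, 13, 3] (length 6). The slice lst[3:6] covers indices [3, 4, 5] with values [18, 13, 3]. Replacing that slice with [60, 61, 85, 79] (different length) produces [11, 15, 7, 60, 61, 85, 79].

[11, 15, 7, 60, 61, 85, 79]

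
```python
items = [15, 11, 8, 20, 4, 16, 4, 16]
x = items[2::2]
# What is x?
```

items has length 8. The slice items[2::2] selects indices [2, 4, 6] (2->8, 4->4, 6->4), giving [8, 4, 4].

[8, 4, 4]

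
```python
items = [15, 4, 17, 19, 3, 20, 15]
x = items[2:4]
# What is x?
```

items has length 7. The slice items[2:4] selects indices [2, 3] (2->17, 3->19), giving [17, 19].

[17, 19]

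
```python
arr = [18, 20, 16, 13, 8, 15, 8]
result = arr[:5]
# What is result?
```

arr has length 7. The slice arr[:5] selects indices [0, 1, 2, 3, 4] (0->18, 1->20, 2->16, 3->13, 4->8), giving [18, 20, 16, 13, 8].

[18, 20, 16, 13, 8]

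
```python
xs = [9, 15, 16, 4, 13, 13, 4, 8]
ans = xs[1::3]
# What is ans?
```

xs has length 8. The slice xs[1::3] selects indices [1, 4, 7] (1->15, 4->13, 7->8), giving [15, 13, 8].

[15, 13, 8]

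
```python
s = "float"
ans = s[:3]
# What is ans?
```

s has length 5. The slice s[:3] selects indices [0, 1, 2] (0->'f', 1->'l', 2->'o'), giving 'flo'.

'flo'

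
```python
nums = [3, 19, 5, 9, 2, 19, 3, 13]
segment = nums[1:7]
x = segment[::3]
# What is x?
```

nums has length 8. The slice nums[1:7] selects indices [1, 2, 3, 4, 5, 6] (1->19, 2->5, 3->9, 4->2, 5->19, 6->3), giving [19, 5, 9, 2, 19, 3]. So segment = [19, 5, 9, 2, 19, 3]. segment has length 6. The slice segment[::3] selects indices [0, 3] (0->19, 3->2), giving [19, 2].

[19, 2]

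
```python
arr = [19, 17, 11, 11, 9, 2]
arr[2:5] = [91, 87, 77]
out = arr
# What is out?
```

arr starts as [19, 17, 11, 11, 9, 2] (length 6). The slice arr[2:5] covers indices [2, 3, 4] with values [11, 11, 9]. Replacing that slice with [91, 87, 77] (same length) produces [19, 17, 91, 87, 77, 2].

[19, 17, 91, 87, 77, 2]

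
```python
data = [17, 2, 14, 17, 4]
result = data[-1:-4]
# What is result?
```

data has length 5. The slice data[-1:-4] resolves to an empty index range, so the result is [].

[]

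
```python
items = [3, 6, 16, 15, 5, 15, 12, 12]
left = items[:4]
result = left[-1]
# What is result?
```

items has length 8. The slice items[:4] selects indices [0, 1, 2, 3] (0->3, 1->6, 2->16, 3->15), giving [3, 6, 16, 15]. So left = [3, 6, 16, 15]. Then left[-1] = 15.

15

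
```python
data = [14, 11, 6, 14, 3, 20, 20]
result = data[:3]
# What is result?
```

data has length 7. The slice data[:3] selects indices [0, 1, 2] (0->14, 1->11, 2->6), giving [14, 11, 6].

[14, 11, 6]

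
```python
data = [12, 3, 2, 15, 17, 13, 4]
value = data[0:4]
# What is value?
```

data has length 7. The slice data[0:4] selects indices [0, 1, 2, 3] (0->12, 1->3, 2->2, 3->15), giving [12, 3, 2, 15].

[12, 3, 2, 15]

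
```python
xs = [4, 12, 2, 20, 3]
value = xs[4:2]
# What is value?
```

xs has length 5. The slice xs[4:2] resolves to an empty index range, so the result is [].

[]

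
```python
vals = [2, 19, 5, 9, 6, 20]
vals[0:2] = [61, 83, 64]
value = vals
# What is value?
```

vals starts as [2, 19, 5, 9, 6, 20] (length 6). The slice vals[0:2] covers indices [0, 1] with values [2, 19]. Replacing that slice with [61, 83, 64] (different length) produces [61, 83, 64, 5, 9, 6, 20].

[61, 83, 64, 5, 9, 6, 20]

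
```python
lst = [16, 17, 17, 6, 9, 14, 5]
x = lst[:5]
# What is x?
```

lst has length 7. The slice lst[:5] selects indices [0, 1, 2, 3, 4] (0->16, 1->17, 2->17, 3->6, 4->9), giving [16, 17, 17, 6, 9].

[16, 17, 17, 6, 9]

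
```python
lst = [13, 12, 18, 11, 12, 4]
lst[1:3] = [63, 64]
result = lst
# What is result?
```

lst starts as [13, 12, 18, 11, 12, 4] (length 6). The slice lst[1:3] covers indices [1, 2] with values [12, 18]. Replacing that slice with [63, 64] (same length) produces [13, 63, 64, 11, 12, 4].

[13, 63, 64, 11, 12, 4]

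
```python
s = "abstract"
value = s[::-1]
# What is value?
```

s has length 8. The slice s[::-1] selects indices [7, 6, 5, 4, 3, 2, 1, 0] (7->'t', 6->'c', 5->'a', 4->'r', 3->'t', 2->'s', 1->'b', 0->'a'), giving 'tcartsba'.

'tcartsba'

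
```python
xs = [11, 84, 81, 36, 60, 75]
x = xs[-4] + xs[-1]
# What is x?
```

xs has length 6. Negative index -4 maps to positive index 6 + (-4) = 2. xs[2] = 81.
xs has length 6. Negative index -1 maps to positive index 6 + (-1) = 5. xs[5] = 75.
Sum: 81 + 75 = 156.

156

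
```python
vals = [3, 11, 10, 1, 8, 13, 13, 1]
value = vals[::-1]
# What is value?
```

vals has length 8. The slice vals[::-1] selects indices [7, 6, 5, 4, 3, 2, 1, 0] (7->1, 6->13, 5->13, 4->8, 3->1, 2->10, 1->11, 0->3), giving [1, 13, 13, 8, 1, 10, 11, 3].

[1, 13, 13, 8, 1, 10, 11, 3]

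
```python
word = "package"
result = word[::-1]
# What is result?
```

word has length 7. The slice word[::-1] selects indices [6, 5, 4, 3, 2, 1, 0] (6->'e', 5->'g', 4->'a', 3->'k', 2->'c', 1->'a', 0->'p'), giving 'egakcap'.

'egakcap'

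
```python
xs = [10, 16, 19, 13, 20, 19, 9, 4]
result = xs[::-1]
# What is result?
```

xs has length 8. The slice xs[::-1] selects indices [7, 6, 5, 4, 3, 2, 1, 0] (7->4, 6->9, 5->19, 4->20, 3->13, 2->19, 1->16, 0->10), giving [4, 9, 19, 20, 13, 19, 16, 10].

[4, 9, 19, 20, 13, 19, 16, 10]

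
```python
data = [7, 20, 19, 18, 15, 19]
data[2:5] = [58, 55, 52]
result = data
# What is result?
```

data starts as [7, 20, 19, 18, 15, 19] (length 6). The slice data[2:5] covers indices [2, 3, 4] with values [19, 18, 15]. Replacing that slice with [58, 55, 52] (same length) produces [7, 20, 58, 55, 52, 19].

[7, 20, 58, 55, 52, 19]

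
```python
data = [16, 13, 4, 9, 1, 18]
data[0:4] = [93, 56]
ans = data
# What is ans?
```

data starts as [16, 13, 4, 9, 1, 18] (length 6). The slice data[0:4] covers indices [0, 1, 2, 3] with values [16, 13, 4, 9]. Replacing that slice with [93, 56] (different length) produces [93, 56, 1, 18].

[93, 56, 1, 18]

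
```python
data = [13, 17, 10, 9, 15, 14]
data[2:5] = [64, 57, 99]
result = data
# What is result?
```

data starts as [13, 17, 10, 9, 15, 14] (length 6). The slice data[2:5] covers indices [2, 3, 4] with values [10, 9, 15]. Replacing that slice with [64, 57, 99] (same length) produces [13, 17, 64, 57, 99, 14].

[13, 17, 64, 57, 99, 14]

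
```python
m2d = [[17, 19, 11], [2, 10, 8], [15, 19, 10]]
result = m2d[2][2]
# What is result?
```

m2d[2] = [15, 19, 10]. Taking column 2 of that row yields 10.

10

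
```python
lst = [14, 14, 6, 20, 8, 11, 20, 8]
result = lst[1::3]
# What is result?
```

lst has length 8. The slice lst[1::3] selects indices [1, 4, 7] (1->14, 4->8, 7->8), giving [14, 8, 8].

[14, 8, 8]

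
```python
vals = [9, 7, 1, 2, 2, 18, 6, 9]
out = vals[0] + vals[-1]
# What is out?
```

vals has length 8. vals[0] = 9.
vals has length 8. Negative index -1 maps to positive index 8 + (-1) = 7. vals[7] = 9.
Sum: 9 + 9 = 18.

18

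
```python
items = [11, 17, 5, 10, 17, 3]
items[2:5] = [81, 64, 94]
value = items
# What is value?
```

items starts as [11, 17, 5, 10, 17, 3] (length 6). The slice items[2:5] covers indices [2, 3, 4] with values [5, 10, 17]. Replacing that slice with [81, 64, 94] (same length) produces [11, 17, 81, 64, 94, 3].

[11, 17, 81, 64, 94, 3]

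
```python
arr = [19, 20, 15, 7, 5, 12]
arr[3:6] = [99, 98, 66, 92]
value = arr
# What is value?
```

arr starts as [19, 20, 15, 7, 5, 12] (length 6). The slice arr[3:6] covers indices [3, 4, 5] with values [7, 5, 12]. Replacing that slice with [99, 98, 66, 92] (different length) produces [19, 20, 15, 99, 98, 66, 92].

[19, 20, 15, 99, 98, 66, 92]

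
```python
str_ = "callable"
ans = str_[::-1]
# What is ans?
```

str_ has length 8. The slice str_[::-1] selects indices [7, 6, 5, 4, 3, 2, 1, 0] (7->'e', 6->'l', 5->'b', 4->'a', 3->'l', 2->'l', 1->'a', 0->'c'), giving 'elballac'.

'elballac'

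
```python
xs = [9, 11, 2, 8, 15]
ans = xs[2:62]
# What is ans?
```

xs has length 5. The slice xs[2:62] selects indices [2, 3, 4] (2->2, 3->8, 4->15), giving [2, 8, 15].

[2, 8, 15]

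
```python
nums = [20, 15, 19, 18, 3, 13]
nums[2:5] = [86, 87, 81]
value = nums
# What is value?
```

nums starts as [20, 15, 19, 18, 3, 13] (length 6). The slice nums[2:5] covers indices [2, 3, 4] with values [19, 18, 3]. Replacing that slice with [86, 87, 81] (same length) produces [20, 15, 86, 87, 81, 13].

[20, 15, 86, 87, 81, 13]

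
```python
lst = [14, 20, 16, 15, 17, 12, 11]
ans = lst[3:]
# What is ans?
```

lst has length 7. The slice lst[3:] selects indices [3, 4, 5, 6] (3->15, 4->17, 5->12, 6->11), giving [15, 17, 12, 11].

[15, 17, 12, 11]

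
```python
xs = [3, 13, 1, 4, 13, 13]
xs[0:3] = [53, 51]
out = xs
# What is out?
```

xs starts as [3, 13, 1, 4, 13, 13] (length 6). The slice xs[0:3] covers indices [0, 1, 2] with values [3, 13, 1]. Replacing that slice with [53, 51] (different length) produces [53, 51, 4, 13, 13].

[53, 51, 4, 13, 13]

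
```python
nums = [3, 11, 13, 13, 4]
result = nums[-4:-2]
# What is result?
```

nums has length 5. The slice nums[-4:-2] selects indices [1, 2] (1->11, 2->13), giving [11, 13].

[11, 13]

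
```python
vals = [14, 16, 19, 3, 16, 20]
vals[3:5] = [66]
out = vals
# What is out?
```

vals starts as [14, 16, 19, 3, 16, 20] (length 6). The slice vals[3:5] covers indices [3, 4] with values [3, 16]. Replacing that slice with [66] (different length) produces [14, 16, 19, 66, 20].

[14, 16, 19, 66, 20]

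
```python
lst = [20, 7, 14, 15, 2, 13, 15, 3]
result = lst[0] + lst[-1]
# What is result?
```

lst has length 8. lst[0] = 20.
lst has length 8. Negative index -1 maps to positive index 8 + (-1) = 7. lst[7] = 3.
Sum: 20 + 3 = 23.

23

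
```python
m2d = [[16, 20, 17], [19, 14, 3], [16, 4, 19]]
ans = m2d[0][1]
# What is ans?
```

m2d[0] = [16, 20, 17]. Taking column 1 of that row yields 20.

20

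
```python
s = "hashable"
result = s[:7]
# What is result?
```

s has length 8. The slice s[:7] selects indices [0, 1, 2, 3, 4, 5, 6] (0->'h', 1->'a', 2->'s', 3->'h', 4->'a', 5->'b', 6->'l'), giving 'hashabl'.

'hashabl'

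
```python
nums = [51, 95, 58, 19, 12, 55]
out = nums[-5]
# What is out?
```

nums has length 6. Negative index -5 maps to positive index 6 + (-5) = 1. nums[1] = 95.

95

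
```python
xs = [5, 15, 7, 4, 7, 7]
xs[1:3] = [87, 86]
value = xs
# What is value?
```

xs starts as [5, 15, 7, 4, 7, 7] (length 6). The slice xs[1:3] covers indices [1, 2] with values [15, 7]. Replacing that slice with [87, 86] (same length) produces [5, 87, 86, 4, 7, 7].

[5, 87, 86, 4, 7, 7]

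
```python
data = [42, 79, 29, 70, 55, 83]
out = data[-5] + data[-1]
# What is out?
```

data has length 6. Negative index -5 maps to positive index 6 + (-5) = 1. data[1] = 79.
data has length 6. Negative index -1 maps to positive index 6 + (-1) = 5. data[5] = 83.
Sum: 79 + 83 = 162.

162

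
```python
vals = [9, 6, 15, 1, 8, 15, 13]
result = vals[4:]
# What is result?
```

vals has length 7. The slice vals[4:] selects indices [4, 5, 6] (4->8, 5->15, 6->13), giving [8, 15, 13].

[8, 15, 13]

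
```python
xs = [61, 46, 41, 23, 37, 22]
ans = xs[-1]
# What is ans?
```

xs has length 6. Negative index -1 maps to positive index 6 + (-1) = 5. xs[5] = 22.

22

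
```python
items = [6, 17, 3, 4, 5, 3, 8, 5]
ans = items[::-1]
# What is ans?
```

items has length 8. The slice items[::-1] selects indices [7, 6, 5, 4, 3, 2, 1, 0] (7->5, 6->8, 5->3, 4->5, 3->4, 2->3, 1->17, 0->6), giving [5, 8, 3, 5, 4, 3, 17, 6].

[5, 8, 3, 5, 4, 3, 17, 6]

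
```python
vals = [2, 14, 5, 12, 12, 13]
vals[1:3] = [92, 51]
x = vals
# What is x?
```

vals starts as [2, 14, 5, 12, 12, 13] (length 6). The slice vals[1:3] covers indices [1, 2] with values [14, 5]. Replacing that slice with [92, 51] (same length) produces [2, 92, 51, 12, 12, 13].

[2, 92, 51, 12, 12, 13]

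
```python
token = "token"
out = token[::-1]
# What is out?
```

token has length 5. The slice token[::-1] selects indices [4, 3, 2, 1, 0] (4->'n', 3->'e', 2->'k', 1->'o', 0->'t'), giving 'nekot'.

'nekot'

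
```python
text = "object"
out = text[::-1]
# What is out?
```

text has length 6. The slice text[::-1] selects indices [5, 4, 3, 2, 1, 0] (5->'t', 4->'c', 3->'e', 2->'j', 1->'b', 0->'o'), giving 'tcejbo'.

'tcejbo'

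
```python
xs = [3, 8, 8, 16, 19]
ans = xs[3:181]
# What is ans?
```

xs has length 5. The slice xs[3:181] selects indices [3, 4] (3->16, 4->19), giving [16, 19].

[16, 19]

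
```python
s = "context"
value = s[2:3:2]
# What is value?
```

s has length 7. The slice s[2:3:2] selects indices [2] (2->'n'), giving 'n'.

'n'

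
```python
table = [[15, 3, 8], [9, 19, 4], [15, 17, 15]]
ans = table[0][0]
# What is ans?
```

table[0] = [15, 3, 8]. Taking column 0 of that row yields 15.

15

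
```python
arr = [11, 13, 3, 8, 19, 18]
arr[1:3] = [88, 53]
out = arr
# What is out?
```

arr starts as [11, 13, 3, 8, 19, 18] (length 6). The slice arr[1:3] covers indices [1, 2] with values [13, 3]. Replacing that slice with [88, 53] (same length) produces [11, 88, 53, 8, 19, 18].

[11, 88, 53, 8, 19, 18]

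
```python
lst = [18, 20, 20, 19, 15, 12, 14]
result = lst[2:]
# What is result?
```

lst has length 7. The slice lst[2:] selects indices [2, 3, 4, 5, 6] (2->20, 3->19, 4->15, 5->12, 6->14), giving [20, 19, 15, 12, 14].

[20, 19, 15, 12, 14]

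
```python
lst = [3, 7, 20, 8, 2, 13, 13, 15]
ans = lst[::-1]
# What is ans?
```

lst has length 8. The slice lst[::-1] selects indices [7, 6, 5, 4, 3, 2, 1, 0] (7->15, 6->13, 5->13, 4->2, 3->8, 2->20, 1->7, 0->3), giving [15, 13, 13, 2, 8, 20, 7, 3].

[15, 13, 13, 2, 8, 20, 7, 3]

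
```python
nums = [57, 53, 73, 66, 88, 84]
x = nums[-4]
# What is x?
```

nums has length 6. Negative index -4 maps to positive index 6 + (-4) = 2. nums[2] = 73.

73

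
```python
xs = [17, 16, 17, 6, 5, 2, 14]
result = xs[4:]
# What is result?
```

xs has length 7. The slice xs[4:] selects indices [4, 5, 6] (4->5, 5->2, 6->14), giving [5, 2, 14].

[5, 2, 14]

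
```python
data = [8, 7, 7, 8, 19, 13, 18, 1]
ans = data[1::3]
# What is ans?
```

data has length 8. The slice data[1::3] selects indices [1, 4, 7] (1->7, 4->19, 7->1), giving [7, 19, 1].

[7, 19, 1]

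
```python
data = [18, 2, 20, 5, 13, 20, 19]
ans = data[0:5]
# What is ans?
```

data has length 7. The slice data[0:5] selects indices [0, 1, 2, 3, 4] (0->18, 1->2, 2->20, 3->5, 4->13), giving [18, 2, 20, 5, 13].

[18, 2, 20, 5, 13]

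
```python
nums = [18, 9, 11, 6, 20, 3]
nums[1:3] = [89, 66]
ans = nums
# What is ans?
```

nums starts as [18, 9, 11, 6, 20, 3] (length 6). The slice nums[1:3] covers indices [1, 2] with values [9, 11]. Replacing that slice with [89, 66] (same length) produces [18, 89, 66, 6, 20, 3].

[18, 89, 66, 6, 20, 3]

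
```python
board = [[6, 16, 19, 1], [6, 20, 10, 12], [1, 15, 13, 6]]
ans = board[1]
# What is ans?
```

board has 3 rows. Row 1 is [6, 20, 10, 12].

[6, 20, 10, 12]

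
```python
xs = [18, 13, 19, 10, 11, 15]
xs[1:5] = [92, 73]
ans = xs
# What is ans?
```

xs starts as [18, 13, 19, 10, 11, 15] (length 6). The slice xs[1:5] covers indices [1, 2, 3, 4] with values [13, 19, 10, 11]. Replacing that slice with [92, 73] (different length) produces [18, 92, 73, 15].

[18, 92, 73, 15]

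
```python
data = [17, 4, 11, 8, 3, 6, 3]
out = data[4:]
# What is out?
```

data has length 7. The slice data[4:] selects indices [4, 5, 6] (4->3, 5->6, 6->3), giving [3, 6, 3].

[3, 6, 3]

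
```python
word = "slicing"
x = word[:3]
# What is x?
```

word has length 7. The slice word[:3] selects indices [0, 1, 2] (0->'s', 1->'l', 2->'i'), giving 'sli'.

'sli'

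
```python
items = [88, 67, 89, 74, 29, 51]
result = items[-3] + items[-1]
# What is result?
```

items has length 6. Negative index -3 maps to positive index 6 + (-3) = 3. items[3] = 74.
items has length 6. Negative index -1 maps to positive index 6 + (-1) = 5. items[5] = 51.
Sum: 74 + 51 = 125.

125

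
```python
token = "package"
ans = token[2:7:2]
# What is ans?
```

token has length 7. The slice token[2:7:2] selects indices [2, 4, 6] (2->'c', 4->'a', 6->'e'), giving 'cae'.

'cae'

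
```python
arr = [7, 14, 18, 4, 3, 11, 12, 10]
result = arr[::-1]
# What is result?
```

arr has length 8. The slice arr[::-1] selects indices [7, 6, 5, 4, 3, 2, 1, 0] (7->10, 6->12, 5->11, 4->3, 3->4, 2->18, 1->14, 0->7), giving [10, 12, 11, 3, 4, 18, 14, 7].

[10, 12, 11, 3, 4, 18, 14, 7]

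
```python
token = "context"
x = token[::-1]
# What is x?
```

token has length 7. The slice token[::-1] selects indices [6, 5, 4, 3, 2, 1, 0] (6->'t', 5->'x', 4->'e', 3->'t', 2->'n', 1->'o', 0->'c'), giving 'txetnoc'.

'txetnoc'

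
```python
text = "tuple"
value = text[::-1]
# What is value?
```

text has length 5. The slice text[::-1] selects indices [4, 3, 2, 1, 0] (4->'e', 3->'l', 2->'p', 1->'u', 0->'t'), giving 'elput'.

'elput'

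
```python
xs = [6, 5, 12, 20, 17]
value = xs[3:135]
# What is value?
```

xs has length 5. The slice xs[3:135] selects indices [3, 4] (3->20, 4->17), giving [20, 17].

[20, 17]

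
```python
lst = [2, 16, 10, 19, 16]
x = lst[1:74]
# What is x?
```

lst has length 5. The slice lst[1:74] selects indices [1, 2, 3, 4] (1->16, 2->10, 3->19, 4->16), giving [16, 10, 19, 16].

[16, 10, 19, 16]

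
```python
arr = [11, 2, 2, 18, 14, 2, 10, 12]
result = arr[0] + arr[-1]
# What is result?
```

arr has length 8. arr[0] = 11.
arr has length 8. Negative index -1 maps to positive index 8 + (-1) = 7. arr[7] = 12.
Sum: 11 + 12 = 23.

23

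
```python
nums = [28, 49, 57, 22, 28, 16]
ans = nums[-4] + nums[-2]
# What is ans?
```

nums has length 6. Negative index -4 maps to positive index 6 + (-4) = 2. nums[2] = 57.
nums has length 6. Negative index -2 maps to positive index 6 + (-2) = 4. nums[4] = 28.
Sum: 57 + 28 = 85.

85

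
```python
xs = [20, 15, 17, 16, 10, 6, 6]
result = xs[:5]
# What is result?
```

xs has length 7. The slice xs[:5] selects indices [0, 1, 2, 3, 4] (0->20, 1->15, 2->17, 3->16, 4->10), giving [20, 15, 17, 16, 10].

[20, 15, 17, 16, 10]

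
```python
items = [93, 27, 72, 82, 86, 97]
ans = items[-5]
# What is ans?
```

items has length 6. Negative index -5 maps to positive index 6 + (-5) = 1. items[1] = 27.

27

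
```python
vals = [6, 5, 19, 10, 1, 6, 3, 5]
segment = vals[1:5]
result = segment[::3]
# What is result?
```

vals has length 8. The slice vals[1:5] selects indices [1, 2, 3, 4] (1->5, 2->19, 3->10, 4->1), giving [5, 19, 10, 1]. So segment = [5, 19, 10, 1]. segment has length 4. The slice segment[::3] selects indices [0, 3] (0->5, 3->1), giving [5, 1].

[5, 1]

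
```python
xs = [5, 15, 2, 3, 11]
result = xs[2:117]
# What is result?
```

xs has length 5. The slice xs[2:117] selects indices [2, 3, 4] (2->2, 3->3, 4->11), giving [2, 3, 11].

[2, 3, 11]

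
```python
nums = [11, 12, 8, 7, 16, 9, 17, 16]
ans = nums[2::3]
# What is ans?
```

nums has length 8. The slice nums[2::3] selects indices [2, 5] (2->8, 5->9), giving [8, 9].

[8, 9]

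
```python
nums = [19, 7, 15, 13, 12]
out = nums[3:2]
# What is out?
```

nums has length 5. The slice nums[3:2] resolves to an empty index range, so the result is [].

[]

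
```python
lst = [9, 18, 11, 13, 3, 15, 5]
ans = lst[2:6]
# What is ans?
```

lst has length 7. The slice lst[2:6] selects indices [2, 3, 4, 5] (2->11, 3->13, 4->3, 5->15), giving [11, 13, 3, 15].

[11, 13, 3, 15]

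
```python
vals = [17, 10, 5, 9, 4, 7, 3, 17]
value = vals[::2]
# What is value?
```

vals has length 8. The slice vals[::2] selects indices [0, 2, 4, 6] (0->17, 2->5, 4->4, 6->3), giving [17, 5, 4, 3].

[17, 5, 4, 3]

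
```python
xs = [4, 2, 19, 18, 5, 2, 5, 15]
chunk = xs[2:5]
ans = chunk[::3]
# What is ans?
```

xs has length 8. The slice xs[2:5] selects indices [2, 3, 4] (2->19, 3->18, 4->5), giving [19, 18, 5]. So chunk = [19, 18, 5]. chunk has length 3. The slice chunk[::3] selects indices [0] (0->19), giving [19].

[19]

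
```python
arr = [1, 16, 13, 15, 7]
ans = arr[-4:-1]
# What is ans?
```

arr has length 5. The slice arr[-4:-1] selects indices [1, 2, 3] (1->16, 2->13, 3->15), giving [16, 13, 15].

[16, 13, 15]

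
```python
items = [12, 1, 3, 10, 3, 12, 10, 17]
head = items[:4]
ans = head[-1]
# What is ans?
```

items has length 8. The slice items[:4] selects indices [0, 1, 2, 3] (0->12, 1->1, 2->3, 3->10), giving [12, 1, 3, 10]. So head = [12, 1, 3, 10]. Then head[-1] = 10.

10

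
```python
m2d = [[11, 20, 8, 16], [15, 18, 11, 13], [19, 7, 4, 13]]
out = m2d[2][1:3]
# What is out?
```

m2d[2] = [19, 7, 4, 13]. m2d[2] has length 4. The slice m2d[2][1:3] selects indices [1, 2] (1->7, 2->4), giving [7, 4].

[7, 4]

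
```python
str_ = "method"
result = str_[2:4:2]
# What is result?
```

str_ has length 6. The slice str_[2:4:2] selects indices [2] (2->'t'), giving 't'.

't'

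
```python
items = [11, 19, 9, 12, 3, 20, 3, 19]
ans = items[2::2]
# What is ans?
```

items has length 8. The slice items[2::2] selects indices [2, 4, 6] (2->9, 4->3, 6->3), giving [9, 3, 3].

[9, 3, 3]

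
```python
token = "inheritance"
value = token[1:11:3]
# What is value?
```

token has length 11. The slice token[1:11:3] selects indices [1, 4, 7, 10] (1->'n', 4->'r', 7->'a', 10->'e'), giving 'nrae'.

'nrae'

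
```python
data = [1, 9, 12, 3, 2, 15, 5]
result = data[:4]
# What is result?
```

data has length 7. The slice data[:4] selects indices [0, 1, 2, 3] (0->1, 1->9, 2->12, 3->3), giving [1, 9, 12, 3].

[1, 9, 12, 3]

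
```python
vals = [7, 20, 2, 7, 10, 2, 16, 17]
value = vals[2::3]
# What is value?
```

vals has length 8. The slice vals[2::3] selects indices [2, 5] (2->2, 5->2), giving [2, 2].

[2, 2]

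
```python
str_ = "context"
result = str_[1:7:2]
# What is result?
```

str_ has length 7. The slice str_[1:7:2] selects indices [1, 3, 5] (1->'o', 3->'t', 5->'x'), giving 'otx'.

'otx'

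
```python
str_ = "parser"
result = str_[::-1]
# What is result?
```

str_ has length 6. The slice str_[::-1] selects indices [5, 4, 3, 2, 1, 0] (5->'r', 4->'e', 3->'s', 2->'r', 1->'a', 0->'p'), giving 'resrap'.

'resrap'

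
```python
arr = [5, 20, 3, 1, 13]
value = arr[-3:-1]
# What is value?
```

arr has length 5. The slice arr[-3:-1] selects indices [2, 3] (2->3, 3->1), giving [3, 1].

[3, 1]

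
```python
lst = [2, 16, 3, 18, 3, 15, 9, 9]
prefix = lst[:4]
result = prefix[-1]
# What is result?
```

lst has length 8. The slice lst[:4] selects indices [0, 1, 2, 3] (0->2, 1->16, 2->3, 3->18), giving [2, 16, 3, 18]. So prefix = [2, 16, 3, 18]. Then prefix[-1] = 18.

18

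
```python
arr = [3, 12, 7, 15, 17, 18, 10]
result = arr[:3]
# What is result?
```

arr has length 7. The slice arr[:3] selects indices [0, 1, 2] (0->3, 1->12, 2->7), giving [3, 12, 7].

[3, 12, 7]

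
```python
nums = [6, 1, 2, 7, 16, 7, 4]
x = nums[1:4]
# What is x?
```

nums has length 7. The slice nums[1:4] selects indices [1, 2, 3] (1->1, 2->2, 3->7), giving [1, 2, 7].

[1, 2, 7]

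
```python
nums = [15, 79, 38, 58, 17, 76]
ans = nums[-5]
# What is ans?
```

nums has length 6. Negative index -5 maps to positive index 6 + (-5) = 1. nums[1] = 79.

79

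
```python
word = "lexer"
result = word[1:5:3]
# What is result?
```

word has length 5. The slice word[1:5:3] selects indices [1, 4] (1->'e', 4->'r'), giving 'er'.

'er'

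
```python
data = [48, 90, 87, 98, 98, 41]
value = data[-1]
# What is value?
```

data has length 6. Negative index -1 maps to positive index 6 + (-1) = 5. data[5] = 41.

41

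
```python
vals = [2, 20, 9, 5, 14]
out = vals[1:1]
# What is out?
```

vals has length 5. The slice vals[1:1] resolves to an empty index range, so the result is [].

[]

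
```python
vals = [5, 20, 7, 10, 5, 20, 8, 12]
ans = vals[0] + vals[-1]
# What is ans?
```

vals has length 8. vals[0] = 5.
vals has length 8. Negative index -1 maps to positive index 8 + (-1) = 7. vals[7] = 12.
Sum: 5 + 12 = 17.

17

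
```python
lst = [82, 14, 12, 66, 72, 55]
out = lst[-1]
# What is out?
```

lst has length 6. Negative index -1 maps to positive index 6 + (-1) = 5. lst[5] = 55.

55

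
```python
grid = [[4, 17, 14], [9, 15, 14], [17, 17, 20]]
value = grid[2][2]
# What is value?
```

grid[2] = [17, 17, 20]. Taking column 2 of that row yields 20.

20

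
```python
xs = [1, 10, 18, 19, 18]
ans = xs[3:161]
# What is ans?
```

xs has length 5. The slice xs[3:161] selects indices [3, 4] (3->19, 4->18), giving [19, 18].

[19, 18]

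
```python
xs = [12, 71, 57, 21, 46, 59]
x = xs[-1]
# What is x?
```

xs has length 6. Negative index -1 maps to positive index 6 + (-1) = 5. xs[5] = 59.

59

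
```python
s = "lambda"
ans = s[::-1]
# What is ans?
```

s has length 6. The slice s[::-1] selects indices [5, 4, 3, 2, 1, 0] (5->'a', 4->'d', 3->'b', 2->'m', 1->'a', 0->'l'), giving 'adbmal'.

'adbmal'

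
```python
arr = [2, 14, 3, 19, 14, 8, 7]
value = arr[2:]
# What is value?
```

arr has length 7. The slice arr[2:] selects indices [2, 3, 4, 5, 6] (2->3, 3->19, 4->14, 5->8, 6->7), giving [3, 19, 14, 8, 7].

[3, 19, 14, 8, 7]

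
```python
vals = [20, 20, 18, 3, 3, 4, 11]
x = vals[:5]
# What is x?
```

vals has length 7. The slice vals[:5] selects indices [0, 1, 2, 3, 4] (0->20, 1->20, 2->18, 3->3, 4->3), giving [20, 20, 18, 3, 3].

[20, 20, 18, 3, 3]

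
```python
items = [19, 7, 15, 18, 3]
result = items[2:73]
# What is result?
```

items has length 5. The slice items[2:73] selects indices [2, 3, 4] (2->15, 3->18, 4->3), giving [15, 18, 3].

[15, 18, 3]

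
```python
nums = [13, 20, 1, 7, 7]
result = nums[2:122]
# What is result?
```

nums has length 5. The slice nums[2:122] selects indices [2, 3, 4] (2->1, 3->7, 4->7), giving [1, 7, 7].

[1, 7, 7]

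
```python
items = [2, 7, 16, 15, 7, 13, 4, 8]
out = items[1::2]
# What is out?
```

items has length 8. The slice items[1::2] selects indices [1, 3, 5, 7] (1->7, 3->15, 5->13, 7->8), giving [7, 15, 13, 8].

[7, 15, 13, 8]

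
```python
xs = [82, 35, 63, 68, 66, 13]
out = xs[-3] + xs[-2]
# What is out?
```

xs has length 6. Negative index -3 maps to positive index 6 + (-3) = 3. xs[3] = 68.
xs has length 6. Negative index -2 maps to positive index 6 + (-2) = 4. xs[4] = 66.
Sum: 68 + 66 = 134.

134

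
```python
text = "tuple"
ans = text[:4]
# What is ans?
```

text has length 5. The slice text[:4] selects indices [0, 1, 2, 3] (0->'t', 1->'u', 2->'p', 3->'l'), giving 'tupl'.

'tupl'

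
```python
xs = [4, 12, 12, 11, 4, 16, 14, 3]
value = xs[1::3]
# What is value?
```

xs has length 8. The slice xs[1::3] selects indices [1, 4, 7] (1->12, 4->4, 7->3), giving [12, 4, 3].

[12, 4, 3]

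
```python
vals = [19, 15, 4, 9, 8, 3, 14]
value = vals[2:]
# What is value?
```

vals has length 7. The slice vals[2:] selects indices [2, 3, 4, 5, 6] (2->4, 3->9, 4->8, 5->3, 6->14), giving [4, 9, 8, 3, 14].

[4, 9, 8, 3, 14]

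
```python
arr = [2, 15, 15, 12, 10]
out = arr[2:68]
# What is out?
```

arr has length 5. The slice arr[2:68] selects indices [2, 3, 4] (2->15, 3->12, 4->10), giving [15, 12, 10].

[15, 12, 10]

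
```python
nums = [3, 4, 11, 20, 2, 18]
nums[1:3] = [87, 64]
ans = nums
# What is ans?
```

nums starts as [3, 4, 11, 20, 2, 18] (length 6). The slice nums[1:3] covers indices [1, 2] with values [4, 11]. Replacing that slice with [87, 64] (same length) produces [3, 87, 64, 20, 2, 18].

[3, 87, 64, 20, 2, 18]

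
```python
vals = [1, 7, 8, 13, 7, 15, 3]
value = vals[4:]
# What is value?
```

vals has length 7. The slice vals[4:] selects indices [4, 5, 6] (4->7, 5->15, 6->3), giving [7, 15, 3].

[7, 15, 3]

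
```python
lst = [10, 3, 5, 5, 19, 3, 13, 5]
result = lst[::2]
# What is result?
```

lst has length 8. The slice lst[::2] selects indices [0, 2, 4, 6] (0->10, 2->5, 4->19, 6->13), giving [10, 5, 19, 13].

[10, 5, 19, 13]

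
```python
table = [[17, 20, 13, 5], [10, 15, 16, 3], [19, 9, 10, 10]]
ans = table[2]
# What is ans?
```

table has 3 rows. Row 2 is [19, 9, 10, 10].

[19, 9, 10, 10]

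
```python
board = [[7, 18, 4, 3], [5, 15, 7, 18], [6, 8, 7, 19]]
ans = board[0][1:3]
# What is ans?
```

board[0] = [7, 18, 4, 3]. board[0] has length 4. The slice board[0][1:3] selects indices [1, 2] (1->18, 2->4), giving [18, 4].

[18, 4]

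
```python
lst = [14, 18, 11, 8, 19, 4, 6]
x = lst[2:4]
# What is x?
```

lst has length 7. The slice lst[2:4] selects indices [2, 3] (2->11, 3->8), giving [11, 8].

[11, 8]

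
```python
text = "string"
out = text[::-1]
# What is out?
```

text has length 6. The slice text[::-1] selects indices [5, 4, 3, 2, 1, 0] (5->'g', 4->'n', 3->'i', 2->'r', 1->'t', 0->'s'), giving 'gnirts'.

'gnirts'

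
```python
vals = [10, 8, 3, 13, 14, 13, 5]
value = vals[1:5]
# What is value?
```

vals has length 7. The slice vals[1:5] selects indices [1, 2, 3, 4] (1->8, 2->3, 3->13, 4->14), giving [8, 3, 13, 14].

[8, 3, 13, 14]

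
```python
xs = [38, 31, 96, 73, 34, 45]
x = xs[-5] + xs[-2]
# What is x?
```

xs has length 6. Negative index -5 maps to positive index 6 + (-5) = 1. xs[1] = 31.
xs has length 6. Negative index -2 maps to positive index 6 + (-2) = 4. xs[4] = 34.
Sum: 31 + 34 = 65.

65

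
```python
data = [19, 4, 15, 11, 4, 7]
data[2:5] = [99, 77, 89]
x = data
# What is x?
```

data starts as [19, 4, 15, 11, 4, 7] (length 6). The slice data[2:5] covers indices [2, 3, 4] with values [15, 11, 4]. Replacing that slice with [99, 77, 89] (same length) produces [19, 4, 99, 77, 89, 7].

[19, 4, 99, 77, 89, 7]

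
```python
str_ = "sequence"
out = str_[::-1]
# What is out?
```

str_ has length 8. The slice str_[::-1] selects indices [7, 6, 5, 4, 3, 2, 1, 0] (7->'e', 6->'c', 5->'n', 4->'e', 3->'u', 2->'q', 1->'e', 0->'s'), giving 'ecneuqes'.

'ecneuqes'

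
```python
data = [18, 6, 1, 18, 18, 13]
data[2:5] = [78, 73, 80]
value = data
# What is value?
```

data starts as [18, 6, 1, 18, 18, 13] (length 6). The slice data[2:5] covers indices [2, 3, 4] with values [1, 18, 18]. Replacing that slice with [78, 73, 80] (same length) produces [18, 6, 78, 73, 80, 13].

[18, 6, 78, 73, 80, 13]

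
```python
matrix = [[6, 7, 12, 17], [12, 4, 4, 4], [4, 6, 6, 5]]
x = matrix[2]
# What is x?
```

matrix has 3 rows. Row 2 is [4, 6, 6, 5].

[4, 6, 6, 5]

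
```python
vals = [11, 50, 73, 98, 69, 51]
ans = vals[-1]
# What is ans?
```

vals has length 6. Negative index -1 maps to positive index 6 + (-1) = 5. vals[5] = 51.

51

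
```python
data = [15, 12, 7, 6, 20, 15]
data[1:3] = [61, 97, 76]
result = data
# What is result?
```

data starts as [15, 12, 7, 6, 20, 15] (length 6). The slice data[1:3] covers indices [1, 2] with values [12, 7]. Replacing that slice with [61, 97, 76] (different length) produces [15, 61, 97, 76, 6, 20, 15].

[15, 61, 97, 76, 6, 20, 15]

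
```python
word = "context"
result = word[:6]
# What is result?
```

word has length 7. The slice word[:6] selects indices [0, 1, 2, 3, 4, 5] (0->'c', 1->'o', 2->'n', 3->'t', 4->'e', 5->'x'), giving 'contex'.

'contex'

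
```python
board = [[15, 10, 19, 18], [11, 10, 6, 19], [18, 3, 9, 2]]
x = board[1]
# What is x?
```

board has 3 rows. Row 1 is [11, 10, 6, 19].

[11, 10, 6, 19]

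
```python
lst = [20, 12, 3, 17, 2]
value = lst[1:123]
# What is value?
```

lst has length 5. The slice lst[1:123] selects indices [1, 2, 3, 4] (1->12, 2->3, 3->17, 4->2), giving [12, 3, 17, 2].

[12, 3, 17, 2]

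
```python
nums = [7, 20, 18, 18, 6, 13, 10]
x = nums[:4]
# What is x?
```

nums has length 7. The slice nums[:4] selects indices [0, 1, 2, 3] (0->7, 1->20, 2->18, 3->18), giving [7, 20, 18, 18].

[7, 20, 18, 18]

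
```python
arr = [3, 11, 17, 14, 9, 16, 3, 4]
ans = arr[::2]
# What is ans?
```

arr has length 8. The slice arr[::2] selects indices [0, 2, 4, 6] (0->3, 2->17, 4->9, 6->3), giving [3, 17, 9, 3].

[3, 17, 9, 3]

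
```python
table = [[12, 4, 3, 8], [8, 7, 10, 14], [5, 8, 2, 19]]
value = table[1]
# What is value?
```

table has 3 rows. Row 1 is [8, 7, 10, 14].

[8, 7, 10, 14]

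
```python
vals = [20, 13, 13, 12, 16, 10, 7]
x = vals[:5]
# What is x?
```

vals has length 7. The slice vals[:5] selects indices [0, 1, 2, 3, 4] (0->20, 1->13, 2->13, 3->12, 4->16), giving [20, 13, 13, 12, 16].

[20, 13, 13, 12, 16]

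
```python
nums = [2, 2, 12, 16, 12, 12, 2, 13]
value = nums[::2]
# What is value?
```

nums has length 8. The slice nums[::2] selects indices [0, 2, 4, 6] (0->2, 2->12, 4->12, 6->2), giving [2, 12, 12, 2].

[2, 12, 12, 2]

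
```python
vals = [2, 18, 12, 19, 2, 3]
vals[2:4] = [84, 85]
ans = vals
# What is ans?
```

vals starts as [2, 18, 12, 19, 2, 3] (length 6). The slice vals[2:4] covers indices [2, 3] with values [12, 19]. Replacing that slice with [84, 85] (same length) produces [2, 18, 84, 85, 2, 3].

[2, 18, 84, 85, 2, 3]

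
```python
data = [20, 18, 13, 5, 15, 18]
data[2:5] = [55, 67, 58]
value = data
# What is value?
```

data starts as [20, 18, 13, 5, 15, 18] (length 6). The slice data[2:5] covers indices [2, 3, 4] with values [13, 5, 15]. Replacing that slice with [55, 67, 58] (same length) produces [20, 18, 55, 67, 58, 18].

[20, 18, 55, 67, 58, 18]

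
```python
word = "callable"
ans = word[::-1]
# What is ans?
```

word has length 8. The slice word[::-1] selects indices [7, 6, 5, 4, 3, 2, 1, 0] (7->'e', 6->'l', 5->'b', 4->'a', 3->'l', 2->'l', 1->'a', 0->'c'), giving 'elballac'.

'elballac'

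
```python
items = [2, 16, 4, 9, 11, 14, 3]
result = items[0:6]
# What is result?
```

items has length 7. The slice items[0:6] selects indices [0, 1, 2, 3, 4, 5] (0->2, 1->16, 2->4, 3->9, 4->11, 5->14), giving [2, 16, 4, 9, 11, 14].

[2, 16, 4, 9, 11, 14]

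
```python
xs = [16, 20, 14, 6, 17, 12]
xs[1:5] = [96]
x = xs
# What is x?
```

xs starts as [16, 20, 14, 6, 17, 12] (length 6). The slice xs[1:5] covers indices [1, 2, 3, 4] with values [20, 14, 6, 17]. Replacing that slice with [96] (different length) produces [16, 96, 12].

[16, 96, 12]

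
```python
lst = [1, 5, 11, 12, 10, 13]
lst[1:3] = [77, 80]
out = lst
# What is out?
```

lst starts as [1, 5, 11, 12, 10, 13] (length 6). The slice lst[1:3] covers indices [1, 2] with values [5, 11]. Replacing that slice with [77, 80] (same length) produces [1, 77, 80, 12, 10, 13].

[1, 77, 80, 12, 10, 13]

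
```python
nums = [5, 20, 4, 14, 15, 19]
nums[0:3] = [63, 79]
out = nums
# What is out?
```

nums starts as [5, 20, 4, 14, 15, 19] (length 6). The slice nums[0:3] covers indices [0, 1, 2] with values [5, 20, 4]. Replacing that slice with [63, 79] (different length) produces [63, 79, 14, 15, 19].

[63, 79, 14, 15, 19]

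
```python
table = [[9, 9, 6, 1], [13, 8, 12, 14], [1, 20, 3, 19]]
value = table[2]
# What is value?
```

table has 3 rows. Row 2 is [1, 20, 3, 19].

[1, 20, 3, 19]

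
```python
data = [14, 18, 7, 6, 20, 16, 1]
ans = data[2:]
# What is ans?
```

data has length 7. The slice data[2:] selects indices [2, 3, 4, 5, 6] (2->7, 3->6, 4->20, 5->16, 6->1), giving [7, 6, 20, 16, 1].

[7, 6, 20, 16, 1]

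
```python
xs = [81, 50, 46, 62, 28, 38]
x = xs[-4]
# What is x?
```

xs has length 6. Negative index -4 maps to positive index 6 + (-4) = 2. xs[2] = 46.

46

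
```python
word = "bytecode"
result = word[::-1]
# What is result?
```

word has length 8. The slice word[::-1] selects indices [7, 6, 5, 4, 3, 2, 1, 0] (7->'e', 6->'d', 5->'o', 4->'c', 3->'e', 2->'t', 1->'y', 0->'b'), giving 'edocetyb'.

'edocetyb'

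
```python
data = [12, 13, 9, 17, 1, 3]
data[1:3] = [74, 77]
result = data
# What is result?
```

data starts as [12, 13, 9, 17, 1, 3] (length 6). The slice data[1:3] covers indices [1, 2] with values [13, 9]. Replacing that slice with [74, 77] (same length) produces [12, 74, 77, 17, 1, 3].

[12, 74, 77, 17, 1, 3]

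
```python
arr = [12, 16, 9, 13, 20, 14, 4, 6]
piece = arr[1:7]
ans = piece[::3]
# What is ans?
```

arr has length 8. The slice arr[1:7] selects indices [1, 2, 3, 4, 5, 6] (1->16, 2->9, 3->13, 4->20, 5->14, 6->4), giving [16, 9, 13, 20, 14, 4]. So piece = [16, 9, 13, 20, 14, 4]. piece has length 6. The slice piece[::3] selects indices [0, 3] (0->16, 3->20), giving [16, 20].

[16, 20]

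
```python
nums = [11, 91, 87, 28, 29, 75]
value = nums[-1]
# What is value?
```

nums has length 6. Negative index -1 maps to positive index 6 + (-1) = 5. nums[5] = 75.

75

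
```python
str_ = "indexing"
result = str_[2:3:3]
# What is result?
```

str_ has length 8. The slice str_[2:3:3] selects indices [2] (2->'d'), giving 'd'.

'd'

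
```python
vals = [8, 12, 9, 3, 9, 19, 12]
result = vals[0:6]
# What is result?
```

vals has length 7. The slice vals[0:6] selects indices [0, 1, 2, 3, 4, 5] (0->8, 1->12, 2->9, 3->3, 4->9, 5->19), giving [8, 12, 9, 3, 9, 19].

[8, 12, 9, 3, 9, 19]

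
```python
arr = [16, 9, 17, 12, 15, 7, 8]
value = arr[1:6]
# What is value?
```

arr has length 7. The slice arr[1:6] selects indices [1, 2, 3, 4, 5] (1->9, 2->17, 3->12, 4->15, 5->7), giving [9, 17, 12, 15, 7].

[9, 17, 12, 15, 7]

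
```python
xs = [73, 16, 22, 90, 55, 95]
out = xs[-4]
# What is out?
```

xs has length 6. Negative index -4 maps to positive index 6 + (-4) = 2. xs[2] = 22.

22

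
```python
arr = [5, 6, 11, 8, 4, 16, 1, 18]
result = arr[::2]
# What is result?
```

arr has length 8. The slice arr[::2] selects indices [0, 2, 4, 6] (0->5, 2->11, 4->4, 6->1), giving [5, 11, 4, 1].

[5, 11, 4, 1]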